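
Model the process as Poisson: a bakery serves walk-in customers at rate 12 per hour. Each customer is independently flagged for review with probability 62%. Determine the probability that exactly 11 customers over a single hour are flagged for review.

Thinning: the customers that are flagged for review themselves form a Poisson process with rate 0.62 × 12 = 7.44 per hour.
So μ = 7.44.
P(N = 11) = e^(−7.44) · 7.44^11/11! ≈ 0.0569.

0.0569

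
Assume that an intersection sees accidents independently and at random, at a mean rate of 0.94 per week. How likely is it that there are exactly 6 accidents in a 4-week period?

0.0914

Over the interval, μ = 0.94 × 4 = 3.76 (a 4-week period = 4 weeks).
P(N = 6) = e^(−μ) μ^6/6! = e^(−3.76) · 3.76^6/720 ≈ 0.0914.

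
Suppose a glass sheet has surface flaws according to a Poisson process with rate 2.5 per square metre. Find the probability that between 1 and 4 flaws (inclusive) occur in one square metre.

With mean μ = 2.5 per square metre,
P(1 ≤ N ≤ 4) = Σ_{j=1}^{4} e^(−2.5) · 2.5^j/j! ≈ 0.8091.

0.8091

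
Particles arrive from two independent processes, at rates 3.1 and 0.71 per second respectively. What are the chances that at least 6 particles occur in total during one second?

0.1859

Independent Poisson processes superpose: combined rate λ = 3.1 + 0.71 = 3.81 per second.
So μ = 3.81.
P(N ≥ 6) = 1 − P(N ≤ 5) ≈ 0.1859.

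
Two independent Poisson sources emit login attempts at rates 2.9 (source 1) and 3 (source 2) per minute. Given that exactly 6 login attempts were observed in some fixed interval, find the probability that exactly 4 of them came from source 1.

Given the total, each event is independently from source 1 with probability p = λ_1/(λ_1+λ_2) = 2.9/5.9 ≈ 0.4915.
So K ~ Binomial(6, 2.9/5.9): P(K = 4) = C(6,4) · (2.9/5.9)^4 · (3/5.9)^2 ≈ 0.2264.

0.2264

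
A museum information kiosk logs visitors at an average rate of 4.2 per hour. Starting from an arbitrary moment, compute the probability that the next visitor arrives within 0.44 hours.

0.8424

Inter-arrival times are exponential with rate λ = 4.2 per hour.
P(T ≤ 0.44) = 1 − e^(−λt) = 1 − e^(−4.2 × 0.44) = 1 − e^(−1.848) ≈ 0.8424.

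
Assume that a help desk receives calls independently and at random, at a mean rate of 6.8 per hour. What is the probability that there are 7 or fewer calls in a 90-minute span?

0.2027

Over the interval, μ = 6.8 × 1.5 = 10.2 (a 90-minute span = 1.5 hours).
P(N ≤ 7) = Σ_{j=0}^{7} e^(−μ) μ^j/j! ≈ 0.2027.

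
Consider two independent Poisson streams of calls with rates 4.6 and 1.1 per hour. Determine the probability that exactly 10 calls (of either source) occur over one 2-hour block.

Independent Poisson processes superpose: combined rate λ = 4.6 + 1.1 = 5.7 per hour.
Over the interval, μ = 5.7 × 2 = 11.4 (a 2-hour block = 2 hours).
P(N = 10) = e^(−11.4) · 11.4^10/10! ≈ 0.1144.

0.1144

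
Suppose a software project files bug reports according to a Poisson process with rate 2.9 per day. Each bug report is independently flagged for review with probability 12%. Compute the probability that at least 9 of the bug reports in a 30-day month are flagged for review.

Thinning: the bug reports that are flagged for review themselves form a Poisson process with rate 0.12 × 2.9 = 0.348 per day.
Over the interval, μ = 0.348 × 30 = 10.44 (a 30-day month = 30 days).
P(N ≥ 9) = 1 − P(N ≤ 8) ≈ 0.7145.

0.7145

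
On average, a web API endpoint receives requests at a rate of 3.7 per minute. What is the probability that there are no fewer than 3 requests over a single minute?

0.7146

With mean μ = 3.7 per minute,
P(N ≥ 3) = 1 − P(N ≤ 2) = 1 − Σ_{j=0}^{2} e^(−μ) μ^j/j! ≈ 0.7146.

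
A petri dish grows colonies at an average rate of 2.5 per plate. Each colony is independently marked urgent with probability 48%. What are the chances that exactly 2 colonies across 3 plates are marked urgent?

0.1771

Thinning: the colonies that are marked urgent themselves form a Poisson process with rate 0.48 × 2.5 = 1.2 per plate.
Over the interval, μ = 1.2 × 3 = 3.6 (3 plates).
P(N = 2) = e^(−3.6) · 3.6^2/2! ≈ 0.1771.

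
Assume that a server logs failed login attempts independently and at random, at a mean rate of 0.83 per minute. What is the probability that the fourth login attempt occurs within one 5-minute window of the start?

Over the interval, μ = 0.83 × 5 = 4.15 (a 5-minute window = 5 minutes).
The fourth arrival falls in the interval iff at least 4 events occur there: P(S_4 ≤ t) = P(N ≥ 4) = 1 − P(N ≤ 3) ≈ 0.5953.

0.5953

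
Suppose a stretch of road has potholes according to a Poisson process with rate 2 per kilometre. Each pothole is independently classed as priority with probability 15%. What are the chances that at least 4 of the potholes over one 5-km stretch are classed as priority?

0.0656

Thinning: the potholes that are classed as priority themselves form a Poisson process with rate 0.15 × 2 = 0.3 per kilometre.
Over the interval, μ = 0.3 × 5 = 1.5 (a 5-km stretch = 5 kilometres).
P(N ≥ 4) = 1 − P(N ≤ 3) ≈ 0.0656.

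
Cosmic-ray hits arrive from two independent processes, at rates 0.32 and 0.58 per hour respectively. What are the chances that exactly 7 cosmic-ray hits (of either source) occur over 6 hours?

Independent Poisson processes superpose: combined rate λ = 0.32 + 0.58 = 0.9 per hour.
Over the interval, μ = 0.9 × 6 = 5.4 (6 hours).
P(N = 7) = e^(−5.4) · 5.4^7/7! ≈ 0.1200.

0.1200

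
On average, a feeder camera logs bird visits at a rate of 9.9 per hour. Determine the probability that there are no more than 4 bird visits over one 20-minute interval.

0.7626

Over the interval, μ = 9.9 × 1/3 = 3.3 (a 20-minute interval = 1/3 hours).
P(N ≤ 4) = Σ_{j=0}^{4} e^(−μ) μ^j/j! ≈ 0.7626.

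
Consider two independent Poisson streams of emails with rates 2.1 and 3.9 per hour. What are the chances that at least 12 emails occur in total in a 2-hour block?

Independent Poisson processes superpose: combined rate λ = 2.1 + 3.9 = 6 per hour.
Over the interval, μ = 6 × 2 = 12 (a 2-hour block = 2 hours).
P(N ≥ 12) = 1 − P(N ≤ 11) ≈ 0.5384.

0.5384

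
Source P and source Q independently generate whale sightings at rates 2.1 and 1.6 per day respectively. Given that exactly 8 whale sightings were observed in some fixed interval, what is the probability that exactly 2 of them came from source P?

0.0590

Given the total, each event is independently from source P with probability p = λ_P/(λ_P+λ_Q) = 2.1/3.7 ≈ 0.5676.
So K ~ Binomial(8, 2.1/3.7): P(K = 2) = C(8,2) · (2.1/3.7)^2 · (1.6/3.7)^6 ≈ 0.0590.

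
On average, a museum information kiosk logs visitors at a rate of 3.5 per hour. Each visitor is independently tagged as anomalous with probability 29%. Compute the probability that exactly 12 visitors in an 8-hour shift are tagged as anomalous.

Thinning: the visitors that are tagged as anomalous themselves form a Poisson process with rate 0.29 × 3.5 = 1.015 per hour.
Over the interval, μ = 1.015 × 8 = 8.12 (an 8-hour shift = 8 hours).
P(N = 12) = e^(−8.12) · 8.12^12/12! ≈ 0.0510.

0.0510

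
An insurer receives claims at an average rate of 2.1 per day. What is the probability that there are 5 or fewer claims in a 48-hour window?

0.7531

Over the interval, μ = 2.1 × 2 = 4.2 (a 48-hour window = 2 days).
P(N ≤ 5) = Σ_{j=0}^{5} e^(−μ) μ^j/j! ≈ 0.7531.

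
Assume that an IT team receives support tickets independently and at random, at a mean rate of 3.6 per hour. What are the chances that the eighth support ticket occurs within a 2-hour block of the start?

Over the interval, μ = 3.6 × 2 = 7.2 (a 2-hour block = 2 hours).
The eighth arrival falls in the interval iff at least 8 events occur there: P(S_8 ≤ t) = P(N ≥ 8) = 1 − P(N ≤ 7) ≈ 0.4311.

0.4311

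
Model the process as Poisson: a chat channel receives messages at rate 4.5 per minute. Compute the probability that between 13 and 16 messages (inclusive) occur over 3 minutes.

0.3882

Over the interval, μ = 4.5 × 3 = 13.5 (3 minutes).
P(13 ≤ N ≤ 16) = Σ_{j=13}^{16} e^(−13.5) · 13.5^j/j! ≈ 0.3882.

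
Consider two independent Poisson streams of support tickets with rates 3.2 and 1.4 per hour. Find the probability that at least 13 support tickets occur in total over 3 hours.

Independent Poisson processes superpose: combined rate λ = 3.2 + 1.4 = 4.6 per hour.
Over the interval, μ = 4.6 × 3 = 13.8 (3 hours).
P(N ≥ 13) = 1 − P(N ≤ 12) ≈ 0.6216.

0.6216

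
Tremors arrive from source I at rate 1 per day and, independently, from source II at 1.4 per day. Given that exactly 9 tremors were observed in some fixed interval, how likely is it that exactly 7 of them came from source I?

0.0267

Given the total, each event is independently from source I with probability p = λ_I/(λ_I+λ_II) = 1/2.4 ≈ 0.4167.
So K ~ Binomial(9, 1/2.4): P(K = 7) = C(9,7) · (1/2.4)^7 · (1.4/2.4)^2 ≈ 0.0267.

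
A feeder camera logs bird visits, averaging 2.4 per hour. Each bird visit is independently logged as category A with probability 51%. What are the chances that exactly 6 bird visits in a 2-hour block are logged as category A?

0.0258

Thinning: the bird visits that are logged as category A themselves form a Poisson process with rate 0.51 × 2.4 = 1.224 per hour.
Over the interval, μ = 1.224 × 2 = 2.448 (a 2-hour block = 2 hours).
P(N = 6) = e^(−2.448) · 2.448^6/6! ≈ 0.0258.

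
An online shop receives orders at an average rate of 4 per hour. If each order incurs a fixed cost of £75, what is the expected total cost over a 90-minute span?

£450

E[N] = 4 × 1.5 = 6 (a 90-minute span = 1.5 hours); E[cost] = 6 × £75 = £450.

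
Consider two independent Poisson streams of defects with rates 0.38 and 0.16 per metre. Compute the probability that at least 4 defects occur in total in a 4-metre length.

Independent Poisson processes superpose: combined rate λ = 0.38 + 0.16 = 0.54 per metre.
Over the interval, μ = 0.54 × 4 = 2.16 (a 4-metre length = 4 metres).
P(N ≥ 4) = 1 − P(N ≤ 3) ≈ 0.1728.

0.1728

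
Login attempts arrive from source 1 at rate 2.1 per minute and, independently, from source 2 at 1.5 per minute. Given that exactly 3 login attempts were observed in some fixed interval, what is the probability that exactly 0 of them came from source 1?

0.0723

Given the total, each event is independently from source 1 with probability p = λ_1/(λ_1+λ_2) = 2.1/3.6 ≈ 0.5833.
So K ~ Binomial(3, 2.1/3.6): P(K = 0) = C(3,0) · (2.1/3.6)^0 · (1.5/3.6)^3 ≈ 0.0723.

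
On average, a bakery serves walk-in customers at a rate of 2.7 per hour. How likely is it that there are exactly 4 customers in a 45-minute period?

0.0925

Over the interval, μ = 2.7 × 0.75 = 2.025 (a 45-minute period = 0.75 hours).
P(N = 4) = e^(−μ) μ^4/4! = e^(−2.025) · 2.025^4/24 ≈ 0.0925.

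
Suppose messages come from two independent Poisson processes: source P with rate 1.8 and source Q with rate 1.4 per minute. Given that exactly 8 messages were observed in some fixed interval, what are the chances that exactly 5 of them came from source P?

0.2641

Given the total, each event is independently from source P with probability p = λ_P/(λ_P+λ_Q) = 1.8/3.2 = 0.5625.
So K ~ Binomial(8, 1.8/3.2): P(K = 5) = C(8,5) · (1.8/3.2)^5 · (1.4/3.2)^3 ≈ 0.2641.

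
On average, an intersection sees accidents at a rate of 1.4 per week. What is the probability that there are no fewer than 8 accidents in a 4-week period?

0.2030

Over the interval, μ = 1.4 × 4 = 5.6 (a 4-week period = 4 weeks).
P(N ≥ 8) = 1 − P(N ≤ 7) = 1 − Σ_{j=0}^{7} e^(−μ) μ^j/j! ≈ 0.2030.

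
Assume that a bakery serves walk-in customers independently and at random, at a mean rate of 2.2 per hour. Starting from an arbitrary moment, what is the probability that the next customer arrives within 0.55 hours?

0.7018

Inter-arrival times are exponential with rate λ = 2.2 per hour.
P(T ≤ 0.55) = 1 − e^(−λt) = 1 − e^(−2.2 × 0.55) = 1 − e^(−1.21) ≈ 0.7018.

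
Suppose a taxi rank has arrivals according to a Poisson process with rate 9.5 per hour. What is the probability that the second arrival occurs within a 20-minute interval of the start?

0.8244

Over the interval, μ = 9.5 × 1/3 ≈ 3.16667 (a 20-minute interval = 1/3 hours).
The second arrival falls in the interval iff at least 2 events occur there: P(S_2 ≤ t) = P(N ≥ 2) = 1 − P(N ≤ 1) ≈ 0.8244.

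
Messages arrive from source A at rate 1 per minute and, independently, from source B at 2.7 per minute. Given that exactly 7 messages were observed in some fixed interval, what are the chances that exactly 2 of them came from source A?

Given the total, each event is independently from source A with probability p = λ_A/(λ_A+λ_B) = 1/3.7 ≈ 0.2703.
So K ~ Binomial(7, 1/3.7): P(K = 2) = C(7,2) · (1/3.7)^2 · (2.7/3.7)^5 ≈ 0.3174.

0.3174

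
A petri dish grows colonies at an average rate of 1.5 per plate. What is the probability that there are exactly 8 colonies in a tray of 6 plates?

0.1318

Over the interval, μ = 1.5 × 6 = 9 (a tray of 6 plates = 6 plates).
P(N = 8) = e^(−μ) μ^8/8! = e^(−9) · 9^8/40320 ≈ 0.1318.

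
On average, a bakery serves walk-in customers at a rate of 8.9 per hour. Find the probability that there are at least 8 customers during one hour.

0.6643

With mean μ = 8.9 per hour,
P(N ≥ 8) = 1 − P(N ≤ 7) = 1 − Σ_{j=0}^{7} e^(−μ) μ^j/j! ≈ 0.6643.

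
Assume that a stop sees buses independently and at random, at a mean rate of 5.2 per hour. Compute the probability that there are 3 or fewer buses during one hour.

0.2381

With mean μ = 5.2 per hour,
P(N ≤ 3) = Σ_{j=0}^{3} e^(−μ) μ^j/j! ≈ 0.2381.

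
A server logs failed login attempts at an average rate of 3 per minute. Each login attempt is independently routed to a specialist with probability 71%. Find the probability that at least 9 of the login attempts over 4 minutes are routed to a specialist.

0.4796

Thinning: the login attempts that are routed to a specialist themselves form a Poisson process with rate 0.71 × 3 = 2.13 per minute.
Over the interval, μ = 2.13 × 4 = 8.52 (4 minutes).
P(N ≥ 9) = 1 − P(N ≤ 8) ≈ 0.4796.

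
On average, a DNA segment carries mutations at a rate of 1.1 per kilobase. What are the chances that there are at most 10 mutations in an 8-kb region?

Over the interval, μ = 1.1 × 8 = 8.8 (an 8-kb region = 8 kilobases).
P(N ≤ 10) = Σ_{j=0}^{10} e^(−μ) μ^j/j! ≈ 0.7294.

0.7294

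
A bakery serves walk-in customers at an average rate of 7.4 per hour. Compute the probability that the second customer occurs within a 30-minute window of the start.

0.8838

Over the interval, μ = 7.4 × 0.5 = 3.7 (a 30-minute window = 0.5 hours).
The second arrival falls in the interval iff at least 2 events occur there: P(S_2 ≤ t) = P(N ≥ 2) = 1 − P(N ≤ 1) ≈ 0.8838.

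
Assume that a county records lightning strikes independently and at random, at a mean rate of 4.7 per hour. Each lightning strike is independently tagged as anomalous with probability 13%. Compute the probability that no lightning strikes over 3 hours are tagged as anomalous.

0.1599

Thinning: the lightning strikes that are tagged as anomalous themselves form a Poisson process with rate 0.13 × 4.7 = 0.611 per hour.
Over the interval, μ = 0.611 × 3 = 1.833 (3 hours).
P(N = 0) = e^(−1.833) · 1.833^0/0! ≈ 0.1599.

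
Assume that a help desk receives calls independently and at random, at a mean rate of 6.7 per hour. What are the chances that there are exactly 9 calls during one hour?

0.0923

With mean μ = 6.7 per hour,
P(N = 9) = e^(−μ) μ^9/9! = e^(−6.7) · 6.7^9/362880 ≈ 0.0923.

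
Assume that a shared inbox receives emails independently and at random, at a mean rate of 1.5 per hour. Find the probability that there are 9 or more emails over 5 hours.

0.3380

Over the interval, μ = 1.5 × 5 = 7.5 (5 hours).
P(N ≥ 9) = 1 − P(N ≤ 8) = 1 − Σ_{j=0}^{8} e^(−μ) μ^j/j! ≈ 0.3380.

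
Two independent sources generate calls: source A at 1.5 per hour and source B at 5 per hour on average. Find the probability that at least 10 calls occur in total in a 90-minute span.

Independent Poisson processes superpose: combined rate λ = 1.5 + 5 = 6.5 per hour.
Over the interval, μ = 6.5 × 1.5 = 9.75 (a 90-minute span = 1.5 hours).
P(N ≥ 10) = 1 − P(N ≤ 9) ≈ 0.5104.

0.5104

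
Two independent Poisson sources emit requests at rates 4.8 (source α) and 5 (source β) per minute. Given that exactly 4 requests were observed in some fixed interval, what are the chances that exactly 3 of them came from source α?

Given the total, each event is independently from source α with probability p = λ_α/(λ_α+λ_β) = 4.8/9.8 ≈ 0.4898.
So K ~ Binomial(4, 4.8/9.8): P(K = 3) = C(4,3) · (4.8/9.8)^3 · (5/9.8)^1 ≈ 0.2398.

0.2398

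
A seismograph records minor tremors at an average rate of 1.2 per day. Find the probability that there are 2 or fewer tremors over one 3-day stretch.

0.3027

Over the interval, μ = 1.2 × 3 = 3.6 (a 3-day stretch = 3 days).
P(N ≤ 2) = Σ_{j=0}^{2} e^(−μ) μ^j/j! ≈ 0.3027.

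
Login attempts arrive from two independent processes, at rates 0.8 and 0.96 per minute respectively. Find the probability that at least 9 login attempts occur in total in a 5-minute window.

0.5177

Independent Poisson processes superpose: combined rate λ = 0.8 + 0.96 = 1.76 per minute.
Over the interval, μ = 1.76 × 5 = 8.8 (a 5-minute window = 5 minutes).
P(N ≥ 9) = 1 − P(N ≤ 8) ≈ 0.5177.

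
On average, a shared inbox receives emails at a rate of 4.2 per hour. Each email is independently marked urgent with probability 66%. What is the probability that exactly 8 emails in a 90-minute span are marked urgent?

0.0347

Thinning: the emails that are marked urgent themselves form a Poisson process with rate 0.66 × 4.2 = 2.772 per hour.
Over the interval, μ = 2.772 × 1.5 = 4.158 (a 90-minute span = 1.5 hours).
P(N = 8) = e^(−4.158) · 4.158^8/8! ≈ 0.0347.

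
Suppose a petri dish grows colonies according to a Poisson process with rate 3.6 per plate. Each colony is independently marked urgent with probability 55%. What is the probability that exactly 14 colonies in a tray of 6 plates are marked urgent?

0.0886

Thinning: the colonies that are marked urgent themselves form a Poisson process with rate 0.55 × 3.6 = 1.98 per plate.
Over the interval, μ = 1.98 × 6 = 11.88 (a tray of 6 plates = 6 plates).
P(N = 14) = e^(−11.88) · 11.88^14/14! ≈ 0.0886.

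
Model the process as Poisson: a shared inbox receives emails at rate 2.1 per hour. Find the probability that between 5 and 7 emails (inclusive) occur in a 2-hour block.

0.3462

Over the interval, μ = 2.1 × 2 = 4.2 (a 2-hour block = 2 hours).
P(5 ≤ N ≤ 7) = Σ_{j=5}^{7} e^(−4.2) · 4.2^j/j! ≈ 0.3462.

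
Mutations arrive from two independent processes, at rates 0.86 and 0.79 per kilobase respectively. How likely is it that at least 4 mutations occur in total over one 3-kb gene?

0.7279

Independent Poisson processes superpose: combined rate λ = 0.86 + 0.79 = 1.65 per kilobase.
Over the interval, μ = 1.65 × 3 = 4.95 (a 3-kb gene = 3 kilobases).
P(N ≥ 4) = 1 − P(N ≤ 3) ≈ 0.7279.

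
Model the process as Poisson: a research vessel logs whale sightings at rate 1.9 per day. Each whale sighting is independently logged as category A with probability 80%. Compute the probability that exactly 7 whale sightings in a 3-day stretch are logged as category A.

Thinning: the whale sightings that are logged as category A themselves form a Poisson process with rate 0.8 × 1.9 = 1.52 per day.
Over the interval, μ = 1.52 × 3 = 4.56 (a 3-day stretch = 3 days).
P(N = 7) = e^(−4.56) · 4.56^7/7! ≈ 0.0851.

0.0851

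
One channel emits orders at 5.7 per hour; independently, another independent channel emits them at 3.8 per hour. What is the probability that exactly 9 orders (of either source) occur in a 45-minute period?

Independent Poisson processes superpose: combined rate λ = 5.7 + 3.8 = 9.5 per hour.
Over the interval, μ = 9.5 × 0.75 = 7.125 (a 45-minute period = 0.75 hours).
P(N = 9) = e^(−7.125) · 7.125^9/9! ≈ 0.1049.

0.1049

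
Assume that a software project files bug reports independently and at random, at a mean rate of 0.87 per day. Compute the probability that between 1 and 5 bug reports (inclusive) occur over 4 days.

Over the interval, μ = 0.87 × 4 = 3.48 (4 days).
P(1 ≤ N ≤ 5) = Σ_{j=1}^{5} e^(−3.48) · 3.48^j/j! ≈ 0.8294.

0.8294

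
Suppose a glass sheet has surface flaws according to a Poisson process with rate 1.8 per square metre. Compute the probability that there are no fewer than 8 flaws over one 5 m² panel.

0.6761

Over the interval, μ = 1.8 × 5 = 9 (a 5 m² panel = 5 square metres).
P(N ≥ 8) = 1 − P(N ≤ 7) = 1 − Σ_{j=0}^{7} e^(−μ) μ^j/j! ≈ 0.6761.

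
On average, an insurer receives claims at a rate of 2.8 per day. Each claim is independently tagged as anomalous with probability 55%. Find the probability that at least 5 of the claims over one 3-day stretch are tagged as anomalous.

0.4905

Thinning: the claims that are tagged as anomalous themselves form a Poisson process with rate 0.55 × 2.8 = 1.54 per day.
Over the interval, μ = 1.54 × 3 = 4.62 (a 3-day stretch = 3 days).
P(N ≥ 5) = 1 − P(N ≤ 4) ≈ 0.4905.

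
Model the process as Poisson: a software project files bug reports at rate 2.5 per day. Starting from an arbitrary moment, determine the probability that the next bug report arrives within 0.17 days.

0.3462

Inter-arrival times are exponential with rate λ = 2.5 per day.
P(T ≤ 0.17) = 1 − e^(−λt) = 1 − e^(−2.5 × 0.17) = 1 − e^(−0.425) ≈ 0.3462.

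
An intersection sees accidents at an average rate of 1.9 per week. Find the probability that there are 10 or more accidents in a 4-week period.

Over the interval, μ = 1.9 × 4 = 7.6 (a 4-week period = 4 weeks).
P(N ≥ 10) = 1 − P(N ≤ 9) = 1 − Σ_{j=0}^{9} e^(−μ) μ^j/j! ≈ 0.2351.

0.2351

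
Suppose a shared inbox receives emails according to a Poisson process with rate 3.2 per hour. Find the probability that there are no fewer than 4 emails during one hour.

With mean μ = 3.2 per hour,
P(N ≥ 4) = 1 − P(N ≤ 3) = 1 − Σ_{j=0}^{3} e^(−μ) μ^j/j! ≈ 0.3975.

0.3975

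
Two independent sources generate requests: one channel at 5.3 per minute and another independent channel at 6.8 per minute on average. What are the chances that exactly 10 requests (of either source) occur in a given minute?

Independent Poisson processes superpose: combined rate λ = 5.3 + 6.8 = 12.1 per minute.
So μ = 12.1.
P(N = 10) = e^(−12.1) · 12.1^10/10! ≈ 0.1031.

0.1031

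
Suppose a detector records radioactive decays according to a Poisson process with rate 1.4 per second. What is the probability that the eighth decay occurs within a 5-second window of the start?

Over the interval, μ = 1.4 × 5 = 7 (a 5-second window = 5 seconds).
The eighth arrival falls in the interval iff at least 8 events occur there: P(S_8 ≤ t) = P(N ≥ 8) = 1 − P(N ≤ 7) ≈ 0.4013.

0.4013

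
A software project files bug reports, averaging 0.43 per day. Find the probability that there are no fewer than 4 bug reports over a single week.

Over the interval, μ = 0.43 × 7 = 3.01 (a week = 7 days).
P(N ≥ 4) = 1 − P(N ≤ 3) = 1 − Σ_{j=0}^{3} e^(−μ) μ^j/j! ≈ 0.3550.

0.3550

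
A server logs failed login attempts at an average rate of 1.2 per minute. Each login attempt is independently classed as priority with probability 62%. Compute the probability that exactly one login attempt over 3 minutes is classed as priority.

Thinning: the login attempts that are classed as priority themselves form a Poisson process with rate 0.62 × 1.2 = 0.744 per minute.
Over the interval, μ = 0.744 × 3 = 2.232 (3 minutes).
P(N = 1) = e^(−2.232) · 2.232^1/1! ≈ 0.2395.

0.2395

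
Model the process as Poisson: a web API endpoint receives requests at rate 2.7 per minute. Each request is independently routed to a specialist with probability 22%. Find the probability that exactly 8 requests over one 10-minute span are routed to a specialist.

0.1012

Thinning: the requests that are routed to a specialist themselves form a Poisson process with rate 0.22 × 2.7 = 0.594 per minute.
Over the interval, μ = 0.594 × 10 = 5.94 (a 10-minute span = 10 minutes).
P(N = 8) = e^(−5.94) · 5.94^8/8! ≈ 0.1012.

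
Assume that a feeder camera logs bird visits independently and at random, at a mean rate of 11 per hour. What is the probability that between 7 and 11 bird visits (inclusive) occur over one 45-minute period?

Over the interval, μ = 11 × 0.75 = 8.25 (a 45-minute period = 0.75 hours).
P(7 ≤ N ≤ 11) = Σ_{j=7}^{11} e^(−8.25) · 8.25^j/j! ≈ 0.5854.

0.5854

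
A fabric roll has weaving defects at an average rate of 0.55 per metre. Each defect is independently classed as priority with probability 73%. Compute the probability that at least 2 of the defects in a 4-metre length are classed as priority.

0.4770

Thinning: the defects that are classed as priority themselves form a Poisson process with rate 0.73 × 0.55 = 0.4015 per metre.
Over the interval, μ = 0.4015 × 4 = 1.606 (a 4-metre length = 4 metres).
P(N ≥ 2) = 1 − P(N ≤ 1) ≈ 0.4770.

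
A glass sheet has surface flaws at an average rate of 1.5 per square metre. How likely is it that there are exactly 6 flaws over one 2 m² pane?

Over the interval, μ = 1.5 × 2 = 3 (a 2 m² pane = 2 square metres).
P(N = 6) = e^(−μ) μ^6/6! = e^(−3) · 3^6/720 ≈ 0.0504.

0.0504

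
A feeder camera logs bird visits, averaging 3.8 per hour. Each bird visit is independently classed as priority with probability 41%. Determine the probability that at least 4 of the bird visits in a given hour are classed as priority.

Thinning: the bird visits that are classed as priority themselves form a Poisson process with rate 0.41 × 3.8 = 1.558 per hour.
So μ = 1.558.
P(N ≥ 4) = 1 − P(N ≤ 3) ≈ 0.0731.

0.0731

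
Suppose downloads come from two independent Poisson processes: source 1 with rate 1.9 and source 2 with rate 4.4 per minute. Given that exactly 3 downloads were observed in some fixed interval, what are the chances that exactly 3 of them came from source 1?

Given the total, each event is independently from source 1 with probability p = λ_1/(λ_1+λ_2) = 1.9/6.3 ≈ 0.3016.
So K ~ Binomial(3, 1.9/6.3): P(K = 3) = C(3,3) · (1.9/6.3)^3 · (4.4/6.3)^0 ≈ 0.0274.

0.0274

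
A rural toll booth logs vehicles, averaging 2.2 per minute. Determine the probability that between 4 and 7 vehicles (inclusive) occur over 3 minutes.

0.5529

Over the interval, μ = 2.2 × 3 = 6.6 (3 minutes).
P(4 ≤ N ≤ 7) = Σ_{j=4}^{7} e^(−6.6) · 6.6^j/j! ≈ 0.5529.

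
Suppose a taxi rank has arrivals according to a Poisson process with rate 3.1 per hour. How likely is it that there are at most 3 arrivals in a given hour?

0.6248

With mean μ = 3.1 per hour,
P(N ≤ 3) = Σ_{j=0}^{3} e^(−μ) μ^j/j! ≈ 0.6248.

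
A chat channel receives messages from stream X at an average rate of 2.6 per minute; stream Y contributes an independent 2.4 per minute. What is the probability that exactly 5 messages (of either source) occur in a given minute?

Independent Poisson processes superpose: combined rate λ = 2.6 + 2.4 = 5 per minute.
So μ = 5.
P(N = 5) = e^(−5) · 5^5/5! ≈ 0.1755.

0.1755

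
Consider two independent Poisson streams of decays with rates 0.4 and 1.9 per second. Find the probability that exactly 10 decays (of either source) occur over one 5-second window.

Independent Poisson processes superpose: combined rate λ = 0.4 + 1.9 = 2.3 per second.
Over the interval, μ = 2.3 × 5 = 11.5 (a 5-second window = 5 seconds).
P(N = 10) = e^(−11.5) · 11.5^10/10! ≈ 0.1129.

0.1129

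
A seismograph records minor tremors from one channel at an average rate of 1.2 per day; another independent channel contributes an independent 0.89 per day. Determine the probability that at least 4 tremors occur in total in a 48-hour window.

0.6009

Independent Poisson processes superpose: combined rate λ = 1.2 + 0.89 = 2.09 per day.
Over the interval, μ = 2.09 × 2 = 4.18 (a 48-hour window = 2 days).
P(N ≥ 4) = 1 − P(N ≤ 3) ≈ 0.6009.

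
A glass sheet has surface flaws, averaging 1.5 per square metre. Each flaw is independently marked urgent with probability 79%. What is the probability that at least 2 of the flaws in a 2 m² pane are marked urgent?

0.6850

Thinning: the flaws that are marked urgent themselves form a Poisson process with rate 0.79 × 1.5 = 1.185 per square metre.
Over the interval, μ = 1.185 × 2 = 2.37 (a 2 m² pane = 2 square metres).
P(N ≥ 2) = 1 − P(N ≤ 1) ≈ 0.6850.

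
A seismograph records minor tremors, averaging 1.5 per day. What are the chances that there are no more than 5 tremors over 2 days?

0.9161

Over the interval, μ = 1.5 × 2 = 3 (2 days).
P(N ≤ 5) = Σ_{j=0}^{5} e^(−μ) μ^j/j! ≈ 0.9161.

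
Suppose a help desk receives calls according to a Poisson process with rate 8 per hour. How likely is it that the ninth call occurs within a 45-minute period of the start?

0.1528

Over the interval, μ = 8 × 0.75 = 6 (a 45-minute period = 0.75 hours).
The ninth arrival falls in the interval iff at least 9 events occur there: P(S_9 ≤ t) = P(N ≥ 9) = 1 − P(N ≤ 8) ≈ 0.1528.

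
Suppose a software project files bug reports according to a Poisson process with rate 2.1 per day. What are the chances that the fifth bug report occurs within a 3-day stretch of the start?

Over the interval, μ = 2.1 × 3 = 6.3 (a 3-day stretch = 3 days).
The fifth arrival falls in the interval iff at least 5 events occur there: P(S_5 ≤ t) = P(N ≥ 5) = 1 − P(N ≤ 4) ≈ 0.7531.

0.7531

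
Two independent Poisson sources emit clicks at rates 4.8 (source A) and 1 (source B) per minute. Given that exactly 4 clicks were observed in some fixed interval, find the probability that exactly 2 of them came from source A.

Given the total, each event is independently from source A with probability p = λ_A/(λ_A+λ_B) = 4.8/5.8 ≈ 0.8276.
So K ~ Binomial(4, 4.8/5.8): P(K = 2) = C(4,2) · (4.8/5.8)^2 · (1/5.8)^2 ≈ 0.1222.

0.1222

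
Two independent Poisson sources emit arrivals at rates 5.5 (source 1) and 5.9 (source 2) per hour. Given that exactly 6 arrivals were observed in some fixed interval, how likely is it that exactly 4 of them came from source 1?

Given the total, each event is independently from source 1 with probability p = λ_1/(λ_1+λ_2) = 5.5/11.4 ≈ 0.4825.
So K ~ Binomial(6, 5.5/11.4): P(K = 4) = C(6,4) · (5.5/11.4)^4 · (5.9/11.4)^2 ≈ 0.2177.

0.2177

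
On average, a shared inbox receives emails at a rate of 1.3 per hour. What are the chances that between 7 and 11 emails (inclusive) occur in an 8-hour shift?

0.5436

Over the interval, μ = 1.3 × 8 = 10.4 (an 8-hour shift = 8 hours).
P(7 ≤ N ≤ 11) = Σ_{j=7}^{11} e^(−10.4) · 10.4^j/j! ≈ 0.5436.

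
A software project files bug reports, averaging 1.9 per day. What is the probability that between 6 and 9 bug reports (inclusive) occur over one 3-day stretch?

Over the interval, μ = 1.9 × 3 = 5.7 (a 3-day stretch = 3 days).
P(6 ≤ N ≤ 9) = Σ_{j=6}^{9} e^(−5.7) · 5.7^j/j! ≈ 0.4402.

0.4402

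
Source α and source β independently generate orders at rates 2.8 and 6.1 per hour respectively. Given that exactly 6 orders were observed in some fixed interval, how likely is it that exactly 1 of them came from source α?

Given the total, each event is independently from source α with probability p = λ_α/(λ_α+λ_β) = 2.8/8.9 ≈ 0.3146.
So K ~ Binomial(6, 2.8/8.9): P(K = 1) = C(6,1) · (2.8/8.9)^1 · (6.1/8.9)^5 ≈ 0.2855.

0.2855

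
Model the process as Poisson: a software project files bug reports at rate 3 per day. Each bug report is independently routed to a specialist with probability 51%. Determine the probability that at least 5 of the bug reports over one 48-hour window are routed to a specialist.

0.1949

Thinning: the bug reports that are routed to a specialist themselves form a Poisson process with rate 0.51 × 3 = 1.53 per day.
Over the interval, μ = 1.53 × 2 = 3.06 (a 48-hour window = 2 days).
P(N ≥ 5) = 1 − P(N ≤ 4) ≈ 0.1949.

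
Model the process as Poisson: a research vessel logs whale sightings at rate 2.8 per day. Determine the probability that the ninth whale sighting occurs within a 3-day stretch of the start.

0.4631

Over the interval, μ = 2.8 × 3 = 8.4 (a 3-day stretch = 3 days).
The ninth arrival falls in the interval iff at least 9 events occur there: P(S_9 ≤ t) = P(N ≥ 9) = 1 − P(N ≤ 8) ≈ 0.4631.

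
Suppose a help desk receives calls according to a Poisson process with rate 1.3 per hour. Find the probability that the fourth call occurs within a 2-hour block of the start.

Over the interval, μ = 1.3 × 2 = 2.6 (a 2-hour block = 2 hours).
The fourth arrival falls in the interval iff at least 4 events occur there: P(S_4 ≤ t) = P(N ≥ 4) = 1 − P(N ≤ 3) ≈ 0.2640.

0.2640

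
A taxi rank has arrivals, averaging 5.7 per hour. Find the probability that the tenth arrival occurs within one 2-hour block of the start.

Over the interval, μ = 5.7 × 2 = 11.4 (a 2-hour block = 2 hours).
The tenth arrival falls in the interval iff at least 10 events occur there: P(S_10 ≤ t) = P(N ≥ 10) = 1 − P(N ≤ 9) ≈ 0.7013.

0.7013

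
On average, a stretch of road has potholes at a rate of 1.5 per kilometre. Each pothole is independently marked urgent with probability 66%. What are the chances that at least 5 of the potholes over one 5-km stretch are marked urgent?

Thinning: the potholes that are marked urgent themselves form a Poisson process with rate 0.66 × 1.5 = 0.99 per kilometre.
Over the interval, μ = 0.99 × 5 = 4.95 (a 5-km stretch = 5 kilometres).
P(N ≥ 5) = 1 − P(N ≤ 4) ≈ 0.5507.

0.5507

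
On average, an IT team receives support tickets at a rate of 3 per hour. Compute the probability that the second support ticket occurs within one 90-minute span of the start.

0.9389

Over the interval, μ = 3 × 1.5 = 4.5 (a 90-minute span = 1.5 hours).
The second arrival falls in the interval iff at least 2 events occur there: P(S_2 ≤ t) = P(N ≥ 2) = 1 − P(N ≤ 1) ≈ 0.9389.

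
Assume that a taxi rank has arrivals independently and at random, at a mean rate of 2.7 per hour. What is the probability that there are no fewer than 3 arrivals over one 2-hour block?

0.9052

Over the interval, μ = 2.7 × 2 = 5.4 (a 2-hour block = 2 hours).
P(N ≥ 3) = 1 − P(N ≤ 2) = 1 − Σ_{j=0}^{2} e^(−μ) μ^j/j! ≈ 0.9052.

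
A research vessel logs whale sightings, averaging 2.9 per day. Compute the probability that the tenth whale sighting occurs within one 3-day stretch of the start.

0.3731

Over the interval, μ = 2.9 × 3 = 8.7 (a 3-day stretch = 3 days).
The tenth arrival falls in the interval iff at least 10 events occur there: P(S_10 ≤ t) = P(N ≥ 10) = 1 − P(N ≤ 9) ≈ 0.3731.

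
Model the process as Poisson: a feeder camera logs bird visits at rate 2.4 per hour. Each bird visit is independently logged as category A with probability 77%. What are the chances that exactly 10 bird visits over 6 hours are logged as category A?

Thinning: the bird visits that are logged as category A themselves form a Poisson process with rate 0.77 × 2.4 = 1.848 per hour.
Over the interval, μ = 1.848 × 6 = 11.088 (6 hours).
P(N = 10) = e^(−11.088) · 11.088^10/10! ≈ 0.1184.

0.1184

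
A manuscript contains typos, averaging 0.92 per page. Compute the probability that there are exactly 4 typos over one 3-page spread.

0.1530

Over the interval, μ = 0.92 × 3 = 2.76 (a 3-page spread = 3 pages).
P(N = 4) = e^(−μ) μ^4/4! = e^(−2.76) · 2.76^4/24 ≈ 0.1530.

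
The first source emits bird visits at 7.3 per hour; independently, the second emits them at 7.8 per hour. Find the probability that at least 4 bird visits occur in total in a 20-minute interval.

0.7396

Independent Poisson processes superpose: combined rate λ = 7.3 + 7.8 = 15.1 per hour.
Over the interval, μ = 15.1 × 1/3 ≈ 5.03333 (a 20-minute interval = 1/3 hours).
P(N ≥ 4) = 1 − P(N ≤ 3) ≈ 0.7396.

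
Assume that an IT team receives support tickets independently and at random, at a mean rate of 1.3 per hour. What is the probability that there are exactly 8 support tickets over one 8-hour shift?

0.1033

Over the interval, μ = 1.3 × 8 = 10.4 (an 8-hour shift = 8 hours).
P(N = 8) = e^(−μ) μ^8/8! = e^(−10.4) · 10.4^8/40320 ≈ 0.1033.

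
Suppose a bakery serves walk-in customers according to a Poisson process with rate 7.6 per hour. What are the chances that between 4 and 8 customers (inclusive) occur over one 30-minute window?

0.5105

Over the interval, μ = 7.6 × 0.5 = 3.8 (a 30-minute window = 0.5 hours).
P(4 ≤ N ≤ 8) = Σ_{j=4}^{8} e^(−3.8) · 3.8^j/j! ≈ 0.5105.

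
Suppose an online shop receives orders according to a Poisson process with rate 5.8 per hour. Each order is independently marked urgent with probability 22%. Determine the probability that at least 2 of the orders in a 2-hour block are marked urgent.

Thinning: the orders that are marked urgent themselves form a Poisson process with rate 0.22 × 5.8 = 1.276 per hour.
Over the interval, μ = 1.276 × 2 = 2.552 (a 2-hour block = 2 hours).
P(N ≥ 2) = 1 − P(N ≤ 1) ≈ 0.7232.

0.7232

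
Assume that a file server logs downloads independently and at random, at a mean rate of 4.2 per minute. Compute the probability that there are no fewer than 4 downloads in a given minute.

With mean μ = 4.2 per minute,
P(N ≥ 4) = 1 − P(N ≤ 3) = 1 − Σ_{j=0}^{3} e^(−μ) μ^j/j! ≈ 0.6046.

0.6046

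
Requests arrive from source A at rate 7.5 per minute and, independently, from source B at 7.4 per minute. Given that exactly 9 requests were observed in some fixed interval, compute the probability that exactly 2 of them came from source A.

Given the total, each event is independently from source A with probability p = λ_A/(λ_A+λ_B) = 7.5/14.9 ≈ 0.5034.
So K ~ Binomial(9, 7.5/14.9): P(K = 2) = C(9,2) · (7.5/14.9)^2 · (7.4/14.9)^7 ≈ 0.0680.

0.0680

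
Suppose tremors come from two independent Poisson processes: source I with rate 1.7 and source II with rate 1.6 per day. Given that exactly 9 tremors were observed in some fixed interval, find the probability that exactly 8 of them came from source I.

Given the total, each event is independently from source I with probability p = λ_I/(λ_I+λ_II) = 1.7/3.3 ≈ 0.5152.
So K ~ Binomial(9, 1.7/3.3): P(K = 8) = C(9,8) · (1.7/3.3)^8 · (1.6/3.3)^1 ≈ 0.0216.

0.0216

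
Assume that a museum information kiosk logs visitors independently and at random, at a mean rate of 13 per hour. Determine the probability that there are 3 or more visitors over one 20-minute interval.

0.8068

Over the interval, μ = 13 × 1/3 ≈ 4.33333 (a 20-minute interval = 1/3 hours).
P(N ≥ 3) = 1 − P(N ≤ 2) = 1 − Σ_{j=0}^{2} e^(−μ) μ^j/j! ≈ 0.8068.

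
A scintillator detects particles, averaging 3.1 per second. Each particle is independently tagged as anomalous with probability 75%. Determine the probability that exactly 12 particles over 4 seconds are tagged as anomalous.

0.0799

Thinning: the particles that are tagged as anomalous themselves form a Poisson process with rate 0.75 × 3.1 = 2.325 per second.
Over the interval, μ = 2.325 × 4 = 9.3 (4 seconds).
P(N = 12) = e^(−9.3) · 9.3^12/12! ≈ 0.0799.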